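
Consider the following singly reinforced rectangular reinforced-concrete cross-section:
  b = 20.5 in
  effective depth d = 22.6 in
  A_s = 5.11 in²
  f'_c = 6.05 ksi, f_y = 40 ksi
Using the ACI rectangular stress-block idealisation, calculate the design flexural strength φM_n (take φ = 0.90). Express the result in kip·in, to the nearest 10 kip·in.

φM_n ≈ 3980 kip·in

T = A_s f_y = 5.11 × 40 = 204.4 kips.
a = T/(0.85 f'_c b) = 204.4/(0.85 × 6.05 × 20.5) = 1.939 in.
M_n = T(d − a/2) = 204.4 × (22.6 − 0.9695) = 4421.3 kip·in.
φM_n = 0.90 × 4421.3 = 3979.2 kip·in.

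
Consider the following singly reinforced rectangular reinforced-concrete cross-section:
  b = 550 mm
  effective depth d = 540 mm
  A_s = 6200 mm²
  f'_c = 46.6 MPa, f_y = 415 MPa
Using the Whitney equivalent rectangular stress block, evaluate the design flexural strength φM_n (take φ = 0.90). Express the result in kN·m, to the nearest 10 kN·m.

T = A_s f_y = 6200 × 415 = 2573000 N = 2573 kN.
From C = T: a = T/(0.85 f'_c b) = 2573000/(0.85 × 46.6 × 550) = 118.11 mm.
M_n = T(d − a/2) = 2573 kN × (540 − 59.055) mm = 1237.47 kN·m.
φM_n = 0.90 × 1237.47 = 1113.72 kN·m.

φM_n ≈ 1110 kN·m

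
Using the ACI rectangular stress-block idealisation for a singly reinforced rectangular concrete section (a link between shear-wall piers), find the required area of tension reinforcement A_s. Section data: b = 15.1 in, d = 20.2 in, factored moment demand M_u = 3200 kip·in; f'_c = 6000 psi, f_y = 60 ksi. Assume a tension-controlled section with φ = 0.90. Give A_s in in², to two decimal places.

M_n = M_u/φ = 3200/0.90 = 3555.56 kip·in.
From M_n = 0.85 f'_c a b (d − a/2):
a = d − √(d² − 2M_n/(0.85 f'_c b)) = 20.2 − √(20.2² − 2 × 3555.56/(0.85 × 6 × 15.1)) = 2.432 in.
A_s = 0.85 f'_c a b / f_y = 0.85 × 6 × 2.432 × 15.1 / 60 = 3.121 in².

A_s ≈ 3.12 in²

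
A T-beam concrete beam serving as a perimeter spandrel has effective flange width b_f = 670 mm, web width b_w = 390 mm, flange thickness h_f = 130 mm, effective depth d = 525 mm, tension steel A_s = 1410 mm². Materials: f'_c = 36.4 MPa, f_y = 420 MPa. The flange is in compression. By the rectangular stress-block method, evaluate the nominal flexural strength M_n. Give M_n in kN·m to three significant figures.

M_n ≈ 302 kN·m

Tension: T = A_s f_y = 1410 × 420 = 592200 N.
Try a within the flange: a = T/(0.85 f'_c b_f) = 592200/(0.85 × 36.4 × 670) = 28.57 mm.
Since a = 28.57 ≤ h_f = 130 mm, the stress block lies entirely in the flange; analyse as a rectangular beam of width b_f.
M_n = T(d − a/2) = 592200 × (525 − 14.285) = 302.45 × 10⁶ N·mm.
M_n = 302.45 kN·m.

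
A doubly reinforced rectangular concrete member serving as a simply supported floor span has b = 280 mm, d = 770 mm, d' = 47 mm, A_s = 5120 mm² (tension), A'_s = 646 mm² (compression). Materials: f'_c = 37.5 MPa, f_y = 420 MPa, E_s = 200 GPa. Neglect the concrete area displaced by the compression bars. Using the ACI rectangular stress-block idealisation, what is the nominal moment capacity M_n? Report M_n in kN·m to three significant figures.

M_n ≈ 1450 kN·m

Assume both tension and compression steel yield.
Net tension couple steel: A_s − A'_s = 4474 mm².
a = (A_s − A'_s) f_y / (0.85 f'_c b) = 1879080/(0.85 × 37.5 × 280) = 210.54 mm.
c = a/β₁ = 210.54/0.782 = 269.23 mm; ε'_s = 0.003(c − d')/c = 0.0025 ≥ f_y/E_s = 0.0021, so compression steel does yield.
M_n = (A_s − A'_s) f_y (d − a/2) + A'_s f_y (d − d') = [1879080 × (770 − 105.27) + 271320 × (770 − 47)] × 10⁻⁶ = 1249.08 + 196.16 = 1445.24 kN·m.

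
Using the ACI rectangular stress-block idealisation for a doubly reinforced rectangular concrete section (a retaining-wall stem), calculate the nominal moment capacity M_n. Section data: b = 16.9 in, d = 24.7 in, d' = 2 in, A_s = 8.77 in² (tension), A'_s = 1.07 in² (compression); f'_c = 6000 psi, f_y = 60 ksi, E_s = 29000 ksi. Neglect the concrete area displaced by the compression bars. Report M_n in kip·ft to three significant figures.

Assume both steels yield.
a = (A_s − A'_s) f_y/(0.85 f'_c b) = (8.77 − 1.07) × 60/(0.85 × 6 × 16.9) = 5.360 in.
c = a/β₁ = 5.360/0.75 = 7.147 in; ε'_s = 0.003(c − d')/c = 0.0022 ≥ ε_y = 0.0021, so the compression steel yields.
M_n = (A_s − A'_s) f_y (d − a/2) + A'_s f_y (d − d') = 462 × (24.7 − 2.68) + 64.2 × (24.7 − 2) = 10173.2 + 1457.3 = 11630.5 kip·in = 11630.5/12 = 969.21 kip·ft.

M_n ≈ 969 kip·ft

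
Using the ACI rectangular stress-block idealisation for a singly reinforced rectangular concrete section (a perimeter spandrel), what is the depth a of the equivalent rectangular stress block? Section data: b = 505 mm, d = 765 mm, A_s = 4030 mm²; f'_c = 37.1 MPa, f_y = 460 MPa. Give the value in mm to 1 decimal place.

a ≈ 116.4 mm

T = A_s f_y = 4030 × 460 = 1853800 N = 1853.8 kN.
Setting C = 0.85 f'_c a b equal to T: a = 1853800/(0.85 × 37.1 × 505) = 116.4 mm.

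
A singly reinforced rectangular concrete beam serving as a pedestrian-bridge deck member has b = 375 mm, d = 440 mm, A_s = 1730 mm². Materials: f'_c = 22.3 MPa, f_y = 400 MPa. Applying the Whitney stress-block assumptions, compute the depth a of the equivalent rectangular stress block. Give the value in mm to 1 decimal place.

T = A_s f_y = 1730 × 400 = 692000 N = 692 kN.
Setting C = 0.85 f'_c a b equal to T: a = 692000/(0.85 × 22.3 × 375) = 97.4 mm.

a ≈ 97.4 mm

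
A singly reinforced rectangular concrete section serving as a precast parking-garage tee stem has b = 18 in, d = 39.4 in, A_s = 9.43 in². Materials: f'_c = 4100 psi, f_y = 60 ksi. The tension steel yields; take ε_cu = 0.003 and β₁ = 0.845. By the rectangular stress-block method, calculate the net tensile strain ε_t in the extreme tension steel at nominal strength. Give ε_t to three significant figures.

ε_t ≈ 0.00807

a = A_s f_y/(0.85 f'_c b) = 9.020 in.
β₁ = 0.845, so c = a/β₁ = 9.020/0.845 = 10.675 in.
From the linear strain diagram with ε_cu = 0.003: ε_t = 0.003 (d − c)/c = 0.003 × (39.4 − 10.675)/10.675 = 0.00807.
Since ε_t ≥ 0.005, the section is tension-controlled.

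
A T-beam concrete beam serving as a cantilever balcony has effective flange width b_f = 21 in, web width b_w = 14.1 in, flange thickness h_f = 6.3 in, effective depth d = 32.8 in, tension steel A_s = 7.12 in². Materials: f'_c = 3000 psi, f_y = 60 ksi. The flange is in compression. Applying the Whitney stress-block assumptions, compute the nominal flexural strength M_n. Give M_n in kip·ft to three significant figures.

Tension: T = A_s f_y = 7.12 × 60 = 427.2 kips.
Try a within the flange: a = T/(0.85 f'_c b_f) = 427.2/(0.85 × 3 × 21) = 7.978 in.
a = 7.978 > h_f = 6.3 in: the block extends into the web. Split into flange-overhang and web parts.
C_f = 0.85 f'_c (b_f − b_w) h_f = 0.85 × 3 × (21 − 14.1) × 6.3 = 110.8 kips.
Remaining web compression depth: a_w = (T − C_f)/(0.85 f'_c b_w) = (427.2 − 110.8)/(0.85 × 3 × 14.1) = 8.800 in.
M_n = C_f(d − h_f/2) + (T − C_f)(d − a_w/2) = 110.8 × (32.8 − 3.15) + 316.4 × (32.8 − 4.4) = 3285.2 + 8985.8 = 12271.0 kip·in.
M_n = 12271.0/12 = 1022.58 kip·ft.

M_n ≈ 1020 kip·ft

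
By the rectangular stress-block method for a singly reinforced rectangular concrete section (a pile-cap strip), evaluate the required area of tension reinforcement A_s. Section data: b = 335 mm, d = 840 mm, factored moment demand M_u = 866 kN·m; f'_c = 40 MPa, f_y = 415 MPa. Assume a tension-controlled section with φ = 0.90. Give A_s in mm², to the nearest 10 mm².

M_n = M_u/φ = 866/0.90 = 962.222 kN·m.
With M_n = 0.85 f'_c a b (d − a/2), solve the quadratic for a:
a = d − √(d² − 2M_n/(0.85 f'_c b)) = 840 − √(840² − 2 × 962.222×10⁶/(0.85 × 40 × 335)) = 107.44 mm.
A_s = 0.85 f'_c a b / f_y = 0.85 × 40 × 107.44 × 335 / 415 = 2948.8 mm².

A_s ≈ 2950 mm²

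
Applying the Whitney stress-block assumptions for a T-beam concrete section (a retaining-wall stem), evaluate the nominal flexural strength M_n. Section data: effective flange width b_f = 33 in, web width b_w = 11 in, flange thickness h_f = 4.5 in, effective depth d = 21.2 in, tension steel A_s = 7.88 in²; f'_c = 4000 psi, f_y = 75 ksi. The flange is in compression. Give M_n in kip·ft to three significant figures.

M_n ≈ 909 kip·ft

Tension: T = A_s f_y = 7.88 × 75 = 591 kips.
Try a within the flange: a = T/(0.85 f'_c b_f) = 591/(0.85 × 4 × 33) = 5.267 in.
a = 5.267 > h_f = 4.5 in: the block extends into the web. Split into flange-overhang and web parts.
C_f = 0.85 f'_c (b_f − b_w) h_f = 0.85 × 4 × (33 − 11) × 4.5 = 336.6 kips.
Remaining web compression depth: a_w = (T − C_f)/(0.85 f'_c b_w) = (591 − 336.6)/(0.85 × 4 × 11) = 6.802 in.
M_n = C_f(d − h_f/2) + (T − C_f)(d − a_w/2) = 336.6 × (21.2 − 2.25) + 254.4 × (21.2 − 3.401) = 6378.6 + 4528.1 = 10906.7 kip·in.
M_n = 10906.7/12 = 908.89 kip·ft.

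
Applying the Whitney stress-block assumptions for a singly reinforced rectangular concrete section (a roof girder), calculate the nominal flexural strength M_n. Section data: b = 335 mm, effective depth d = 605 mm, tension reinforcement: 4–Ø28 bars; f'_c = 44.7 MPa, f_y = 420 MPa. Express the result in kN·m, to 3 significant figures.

M_n ≈ 584 kN·m

A_s = 4 × 616 = 2464 mm².
T = A_s f_y = 2464 × 420 = 1034880 N = 1034.88 kN.
From C = T: a = T/(0.85 f'_c b) = 1034880/(0.85 × 44.7 × 335) = 81.31 mm.
M_n = T(d − a/2) = 1034.88 kN × (605 − 40.655) mm = 584.03 kN·m.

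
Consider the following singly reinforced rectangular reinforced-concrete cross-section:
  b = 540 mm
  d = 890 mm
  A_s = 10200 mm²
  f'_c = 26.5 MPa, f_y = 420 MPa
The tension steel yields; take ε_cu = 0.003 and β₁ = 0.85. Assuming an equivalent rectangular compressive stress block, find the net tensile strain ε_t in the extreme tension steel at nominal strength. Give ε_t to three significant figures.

a = A_s f_y/(0.85 f'_c b) = 352.20 mm.
β₁ = 0.85, so c = a/β₁ = 352.20/0.85 = 414.35 mm.
From the linear strain diagram with ε_cu = 0.003: ε_t = 0.003 (d − c)/c = 0.003 × (890 − 414.35)/414.35 = 0.00344.
ε_t < 0.004 — the section is over-reinforced for flexure under ACI limits.

ε_t ≈ 0.00344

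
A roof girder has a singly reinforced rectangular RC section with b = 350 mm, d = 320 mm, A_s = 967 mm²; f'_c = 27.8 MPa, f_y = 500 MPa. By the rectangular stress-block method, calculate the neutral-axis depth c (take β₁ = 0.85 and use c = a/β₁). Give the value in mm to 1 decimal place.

c ≈ 68.8 mm

T = A_s f_y = 967 × 500 = 483500 N = 483.5 kN.
Setting C = 0.85 f'_c a b equal to T: a = 483500/(0.85 × 27.8 × 350) = 58.461 mm.
With β₁ = 0.85, c = a/β₁ = 58.461/0.85 = 68.8 mm.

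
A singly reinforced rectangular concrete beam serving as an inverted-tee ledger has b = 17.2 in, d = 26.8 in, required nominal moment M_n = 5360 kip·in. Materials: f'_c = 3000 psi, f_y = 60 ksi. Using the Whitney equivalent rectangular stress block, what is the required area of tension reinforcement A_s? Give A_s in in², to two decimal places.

A_s ≈ 3.68 in²

From M_n = 0.85 f'_c a b (d − a/2):
a = d − √(d² − 2M_n/(0.85 f'_c b)) = 26.8 − √(26.8² − 2 × 5360/(0.85 × 3 × 17.2)) = 5.032 in.
A_s = 0.85 f'_c a b / f_y = 0.85 × 3 × 5.032 × 17.2 / 60 = 3.678 in².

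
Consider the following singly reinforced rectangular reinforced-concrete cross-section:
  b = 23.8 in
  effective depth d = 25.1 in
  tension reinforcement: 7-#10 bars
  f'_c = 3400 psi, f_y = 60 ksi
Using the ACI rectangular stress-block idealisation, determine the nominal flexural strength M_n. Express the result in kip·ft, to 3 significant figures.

M_n ≈ 943 kip·ft

A_s = 7 × 1.27 = 8.89 in².
T = A_s f_y = 8.89 × 60 = 533.4 kips.
a = T/(0.85 f'_c b) = 533.4/(0.85 × 3.4 × 23.8) = 7.755 in.
M_n = T(d − a/2) = 533.4 × (25.1 − 3.8775) = 11320.1 kip·in = 11320.1/12 = 943.34 kip·ft.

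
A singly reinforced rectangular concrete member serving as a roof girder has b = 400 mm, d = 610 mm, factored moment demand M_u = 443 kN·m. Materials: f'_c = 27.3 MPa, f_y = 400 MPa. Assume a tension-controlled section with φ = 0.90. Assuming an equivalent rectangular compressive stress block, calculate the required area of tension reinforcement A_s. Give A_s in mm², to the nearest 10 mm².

A_s ≈ 2190 mm²

M_n = M_u/φ = 443/0.90 = 492.222 kN·m.
With M_n = 0.85 f'_c a b (d − a/2), solve the quadratic for a:
a = d − √(d² − 2M_n/(0.85 f'_c b)) = 610 − √(610² − 2 × 492.222×10⁶/(0.85 × 27.3 × 400)) = 94.21 mm.
A_s = 0.85 f'_c a b / f_y = 0.85 × 27.3 × 94.21 × 400 / 400 = 2186.1 mm².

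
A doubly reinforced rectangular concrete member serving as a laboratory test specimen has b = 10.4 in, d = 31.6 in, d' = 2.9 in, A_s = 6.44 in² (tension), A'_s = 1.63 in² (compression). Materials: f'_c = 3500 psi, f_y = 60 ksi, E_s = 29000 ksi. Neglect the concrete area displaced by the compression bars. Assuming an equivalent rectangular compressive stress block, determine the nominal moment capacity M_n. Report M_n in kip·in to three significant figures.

M_n ≈ 10600 kip·in

Assume both steels yield.
a = (A_s − A'_s) f_y/(0.85 f'_c b) = (6.44 − 1.63) × 60/(0.85 × 3.5 × 10.4) = 9.328 in.
c = a/β₁ = 9.328/0.85 = 10.974 in; ε'_s = 0.003(c − d')/c = 0.0022 ≥ ε_y = 0.0021, so the compression steel yields.
M_n = (A_s − A'_s) f_y (d − a/2) + A'_s f_y (d − d') = 288.6 × (31.6 − 4.664) + 97.8 × (31.6 − 2.9) = 7773.7 + 2806.9 = 10580.6 kip·in.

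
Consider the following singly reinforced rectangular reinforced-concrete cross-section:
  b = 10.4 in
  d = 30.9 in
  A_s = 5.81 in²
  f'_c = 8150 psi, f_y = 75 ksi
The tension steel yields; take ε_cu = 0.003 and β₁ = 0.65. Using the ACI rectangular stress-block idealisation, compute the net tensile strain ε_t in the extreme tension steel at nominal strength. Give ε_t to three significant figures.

a = A_s f_y/(0.85 f'_c b) = 6.048 in.
β₁ = 0.65, so c = a/β₁ = 6.048/0.65 = 9.305 in.
From the linear strain diagram with ε_cu = 0.003: ε_t = 0.003 (d − c)/c = 0.003 × (30.9 − 9.305)/9.305 = 0.00696.
Since ε_t ≥ 0.005, the section is tension-controlled.

ε_t ≈ 0.00696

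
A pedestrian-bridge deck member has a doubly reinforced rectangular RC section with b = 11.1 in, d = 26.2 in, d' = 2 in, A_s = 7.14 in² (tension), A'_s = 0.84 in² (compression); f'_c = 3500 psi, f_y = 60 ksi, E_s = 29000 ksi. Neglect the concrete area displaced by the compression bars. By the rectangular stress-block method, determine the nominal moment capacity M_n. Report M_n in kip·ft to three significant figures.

M_n ≈ 747 kip·ft

Assume both steels yield.
a = (A_s − A'_s) f_y/(0.85 f'_c b) = (7.14 − 0.84) × 60/(0.85 × 3.5 × 11.1) = 11.447 in.
c = a/β₁ = 11.447/0.85 = 13.467 in; ε'_s = 0.003(c − d')/c = 0.0026 ≥ ε_y = 0.0021, so the compression steel yields.
M_n = (A_s − A'_s) f_y (d − a/2) + A'_s f_y (d − d') = 378 × (26.2 − 5.7235) + 50.4 × (26.2 − 2) = 7740.1 + 1219.7 = 8959.8 kip·in = 8959.8/12 = 746.65 kip·ft.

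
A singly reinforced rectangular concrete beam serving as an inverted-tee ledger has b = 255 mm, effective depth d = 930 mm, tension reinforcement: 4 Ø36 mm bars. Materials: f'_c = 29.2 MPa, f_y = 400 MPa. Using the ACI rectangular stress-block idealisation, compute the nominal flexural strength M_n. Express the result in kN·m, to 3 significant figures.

M_n ≈ 1310 kN·m

A_s = 4 × 1018 = 4072 mm².
T = A_s f_y = 4072 × 400 = 1628800 N = 1628.8 kN.
From C = T: a = T/(0.85 f'_c b) = 1628800/(0.85 × 29.2 × 255) = 257.35 mm.
M_n = T(d − a/2) = 1628.8 kN × (930 − 128.675) mm = 1305.20 kN·m.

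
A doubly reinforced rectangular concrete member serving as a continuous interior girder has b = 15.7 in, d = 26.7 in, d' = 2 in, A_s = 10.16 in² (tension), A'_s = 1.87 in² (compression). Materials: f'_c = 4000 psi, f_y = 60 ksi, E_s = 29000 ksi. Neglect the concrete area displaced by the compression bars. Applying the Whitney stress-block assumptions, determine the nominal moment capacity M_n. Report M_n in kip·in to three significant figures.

Assume both steels yield.
a = (A_s − A'_s) f_y/(0.85 f'_c b) = (10.16 − 1.87) × 60/(0.85 × 4 × 15.7) = 9.318 in.
c = a/β₁ = 9.318/0.85 = 10.962 in; ε'_s = 0.003(c − d')/c = 0.0025 ≥ ε_y = 0.0021, so the compression steel yields.
M_n = (A_s − A'_s) f_y (d − a/2) + A'_s f_y (d − d') = 497.4 × (26.7 − 4.659) + 112.2 × (26.7 − 2) = 10963.2 + 2771.3 = 13734.5 kip·in.

M_n ≈ 13700 kip·in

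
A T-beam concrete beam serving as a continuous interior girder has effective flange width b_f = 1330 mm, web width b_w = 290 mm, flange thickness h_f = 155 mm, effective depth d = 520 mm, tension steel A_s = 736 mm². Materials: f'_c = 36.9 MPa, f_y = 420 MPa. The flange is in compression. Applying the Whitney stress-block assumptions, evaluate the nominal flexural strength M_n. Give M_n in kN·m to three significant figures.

M_n ≈ 160 kN·m

Tension: T = A_s f_y = 736 × 420 = 309120 N.
Try a within the flange: a = T/(0.85 f'_c b_f) = 309120/(0.85 × 36.9 × 1330) = 7.41 mm.
Since a = 7.41 ≤ h_f = 155 mm, the stress block lies entirely in the flange; analyse as a rectangular beam of width b_f.
M_n = T(d − a/2) = 309120 × (520 − 3.705) = 159.60 × 10⁶ N·mm.
M_n = 159.60 kN·m.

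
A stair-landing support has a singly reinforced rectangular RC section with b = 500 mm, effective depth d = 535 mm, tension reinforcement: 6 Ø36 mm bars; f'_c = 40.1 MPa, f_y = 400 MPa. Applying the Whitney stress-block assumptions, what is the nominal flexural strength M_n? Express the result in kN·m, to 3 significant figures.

M_n ≈ 1130 kN·m

A_s = 6 × 1018 = 6108 mm².
T = A_s f_y = 6108 × 400 = 2443200 N = 2443.2 kN.
From C = T: a = T/(0.85 f'_c b) = 2443200/(0.85 × 40.1 × 500) = 143.36 mm.
M_n = T(d − a/2) = 2443.2 kN × (535 − 71.68) mm = 1131.98 kN·m.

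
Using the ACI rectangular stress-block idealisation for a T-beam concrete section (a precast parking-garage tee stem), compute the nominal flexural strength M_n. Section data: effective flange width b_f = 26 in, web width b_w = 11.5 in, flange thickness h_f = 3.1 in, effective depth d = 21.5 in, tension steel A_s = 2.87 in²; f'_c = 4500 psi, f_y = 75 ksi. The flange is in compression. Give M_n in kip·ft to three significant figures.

Tension: T = A_s f_y = 2.87 × 75 = 215.25 kips.
Try a within the flange: a = T/(0.85 f'_c b_f) = 215.25/(0.85 × 4.5 × 26) = 2.164 in.
Since a = 2.164 ≤ h_f = 3.1 in, the stress block lies entirely in the flange; analyse as a rectangular beam of width b_f.
M_n = T(d − a/2) = 215.25 × (21.5 − 1.082) = 4395.0 kip·in.
M_n = 4395.0/12 = 366.25 kip·ft.

M_n ≈ 366 kip·ft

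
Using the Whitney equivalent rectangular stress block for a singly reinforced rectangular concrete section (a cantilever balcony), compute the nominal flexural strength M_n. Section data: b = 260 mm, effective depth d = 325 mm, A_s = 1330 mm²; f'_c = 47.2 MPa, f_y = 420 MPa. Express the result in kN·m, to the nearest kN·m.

T = A_s f_y = 1330 × 420 = 558600 N = 558.6 kN.
From C = T: a = T/(0.85 f'_c b) = 558600/(0.85 × 47.2 × 260) = 53.55 mm.
M_n = T(d − a/2) = 558.6 kN × (325 − 26.775) mm = 166.59 kN·m.

M_n ≈ 167 kN·m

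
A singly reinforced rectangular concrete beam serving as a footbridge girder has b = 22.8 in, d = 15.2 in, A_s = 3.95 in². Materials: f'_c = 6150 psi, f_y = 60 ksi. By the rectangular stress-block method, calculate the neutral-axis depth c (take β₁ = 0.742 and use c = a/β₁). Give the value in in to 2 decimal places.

c ≈ 2.68 in

T = A_s f_y = 3.95 × 60 = 237 kips.
a = T/(0.85 f'_c b) = 237/(0.85 × 6.15 × 22.8) = 1.9885 in.
With β₁ = 0.742, c = a/β₁ = 1.9885/0.742 = 2.68 in.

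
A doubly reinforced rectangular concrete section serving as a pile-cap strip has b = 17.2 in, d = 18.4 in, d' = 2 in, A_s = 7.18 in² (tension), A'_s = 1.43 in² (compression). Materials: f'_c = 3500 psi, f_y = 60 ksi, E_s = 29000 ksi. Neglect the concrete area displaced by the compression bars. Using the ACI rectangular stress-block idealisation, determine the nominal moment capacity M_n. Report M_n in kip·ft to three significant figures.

Assume both steels yield.
a = (A_s − A'_s) f_y/(0.85 f'_c b) = (7.18 − 1.43) × 60/(0.85 × 3.5 × 17.2) = 6.742 in.
c = a/β₁ = 6.742/0.85 = 7.932 in; ε'_s = 0.003(c − d')/c = 0.0022 ≥ ε_y = 0.0021, so the compression steel yields.
M_n = (A_s − A'_s) f_y (d − a/2) + A'_s f_y (d − d') = 345 × (18.4 − 3.371) + 85.8 × (18.4 − 2) = 5185.0 + 1407.1 = 6592.1 kip·in = 6592.1/12 = 549.34 kip·ft.

M_n ≈ 549 kip·ft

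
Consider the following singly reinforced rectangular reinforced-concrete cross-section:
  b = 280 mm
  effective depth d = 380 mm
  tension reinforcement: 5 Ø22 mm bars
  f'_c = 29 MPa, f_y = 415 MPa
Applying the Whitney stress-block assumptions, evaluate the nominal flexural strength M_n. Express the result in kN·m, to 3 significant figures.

M_n ≈ 255 kN·m

A_s = 5 × 380 = 1900 mm².
T = A_s f_y = 1900 × 415 = 788500 N = 788.5 kN.
From C = T: a = T/(0.85 f'_c b) = 788500/(0.85 × 29 × 280) = 114.24 mm.
M_n = T(d − a/2) = 788.5 kN × (380 − 57.12) mm = 254.59 kN·m.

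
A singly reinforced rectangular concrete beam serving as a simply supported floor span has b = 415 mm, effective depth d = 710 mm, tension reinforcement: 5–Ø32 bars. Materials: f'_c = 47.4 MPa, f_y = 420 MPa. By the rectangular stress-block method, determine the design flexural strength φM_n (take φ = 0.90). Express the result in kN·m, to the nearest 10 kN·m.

A_s = 5 × 804 = 4020 mm².
T = A_s f_y = 4020 × 420 = 1688400 N = 1688.4 kN.
From C = T: a = T/(0.85 f'_c b) = 1688400/(0.85 × 47.4 × 415) = 100.98 mm.
M_n = T(d − a/2) = 1688.4 kN × (710 − 50.49) mm = 1113.52 kN·m.
φM_n = 0.90 × 1113.52 = 1002.17 kN·m.

φM_n ≈ 1000 kN·m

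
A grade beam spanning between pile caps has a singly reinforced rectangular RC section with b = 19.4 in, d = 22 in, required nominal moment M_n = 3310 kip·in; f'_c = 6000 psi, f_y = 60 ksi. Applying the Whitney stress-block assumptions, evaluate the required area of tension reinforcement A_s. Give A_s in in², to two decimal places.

A_s ≈ 2.60 in²

From M_n = 0.85 f'_c a b (d − a/2):
a = d − √(d² − 2M_n/(0.85 f'_c b)) = 22 − √(22² − 2 × 3310/(0.85 × 6 × 19.4)) = 1.577 in.
A_s = 0.85 f'_c a b / f_y = 0.85 × 6 × 1.577 × 19.4 / 60 = 2.600 in².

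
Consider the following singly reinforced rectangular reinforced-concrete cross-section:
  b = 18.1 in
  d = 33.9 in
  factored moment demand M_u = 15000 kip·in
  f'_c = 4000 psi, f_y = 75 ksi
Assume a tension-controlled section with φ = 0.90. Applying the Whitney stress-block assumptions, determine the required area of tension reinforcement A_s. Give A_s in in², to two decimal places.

M_n = M_u/φ = 15000/0.90 = 16666.7 kip·in.
From M_n = 0.85 f'_c a b (d − a/2):
a = d − √(d² − 2M_n/(0.85 f'_c b)) = 33.9 − √(33.9² − 2 × 16666.7/(0.85 × 4 × 18.1)) = 9.251 in.
A_s = 0.85 f'_c a b / f_y = 0.85 × 4 × 9.251 × 18.1 / 75 = 7.591 in².

A_s ≈ 7.59 in²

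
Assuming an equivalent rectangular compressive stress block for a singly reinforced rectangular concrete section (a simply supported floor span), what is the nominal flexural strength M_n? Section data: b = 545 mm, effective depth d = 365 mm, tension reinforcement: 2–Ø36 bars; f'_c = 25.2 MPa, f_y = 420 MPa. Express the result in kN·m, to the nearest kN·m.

A_s = 2 × 1018 = 2036 mm².
T = A_s f_y = 2036 × 420 = 855120 N = 855.12 kN.
From C = T: a = T/(0.85 f'_c b) = 855120/(0.85 × 25.2 × 545) = 73.25 mm.
M_n = T(d − a/2) = 855.12 kN × (365 − 36.625) mm = 280.80 kN·m.

M_n ≈ 281 kN·m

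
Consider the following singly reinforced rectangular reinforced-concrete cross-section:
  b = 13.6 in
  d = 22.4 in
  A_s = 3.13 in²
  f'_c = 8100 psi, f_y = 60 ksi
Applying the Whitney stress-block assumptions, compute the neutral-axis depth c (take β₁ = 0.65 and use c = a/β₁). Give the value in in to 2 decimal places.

c ≈ 3.09 in

T = A_s f_y = 3.13 × 60 = 187.8 kips.
a = T/(0.85 f'_c b) = 187.8/(0.85 × 8.1 × 13.6) = 2.0056 in.
With β₁ = 0.65, c = a/β₁ = 2.0056/0.65 = 3.09 in.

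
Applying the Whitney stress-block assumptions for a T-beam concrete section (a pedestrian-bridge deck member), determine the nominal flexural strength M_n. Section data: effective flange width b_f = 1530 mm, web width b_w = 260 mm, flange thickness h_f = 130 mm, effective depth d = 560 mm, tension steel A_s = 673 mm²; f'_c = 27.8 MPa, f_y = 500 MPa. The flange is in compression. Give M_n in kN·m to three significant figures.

M_n ≈ 187 kN·m

Tension: T = A_s f_y = 673 × 500 = 336500 N.
Try a within the flange: a = T/(0.85 f'_c b_f) = 336500/(0.85 × 27.8 × 1530) = 9.31 mm.
Since a = 9.31 ≤ h_f = 130 mm, the stress block lies entirely in the flange; analyse as a rectangular beam of width b_f.
M_n = T(d − a/2) = 336500 × (560 − 4.655) = 186.87 × 10⁶ N·mm.
M_n = 186.87 kN·m.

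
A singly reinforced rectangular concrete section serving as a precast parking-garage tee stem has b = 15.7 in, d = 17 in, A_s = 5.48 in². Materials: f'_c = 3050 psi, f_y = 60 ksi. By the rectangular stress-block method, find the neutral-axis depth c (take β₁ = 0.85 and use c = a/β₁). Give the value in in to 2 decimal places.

T = A_s f_y = 5.48 × 60 = 328.8 kips.
a = T/(0.85 f'_c b) = 328.8/(0.85 × 3.05 × 15.7) = 8.0782 in.
With β₁ = 0.85, c = a/β₁ = 8.0782/0.85 = 9.50 in.

c ≈ 9.50 in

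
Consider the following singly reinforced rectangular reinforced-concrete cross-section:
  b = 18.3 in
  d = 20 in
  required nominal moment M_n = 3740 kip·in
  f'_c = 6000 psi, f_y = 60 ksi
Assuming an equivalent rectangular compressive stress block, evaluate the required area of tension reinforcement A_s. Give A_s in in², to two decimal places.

From M_n = 0.85 f'_c a b (d − a/2):
a = d − √(d² − 2M_n/(0.85 f'_c b)) = 20 − √(20² − 2 × 3740/(0.85 × 6 × 18.3)) = 2.116 in.
A_s = 0.85 f'_c a b / f_y = 0.85 × 6 × 2.116 × 18.3 / 60 = 3.291 in².

A_s ≈ 3.29 in²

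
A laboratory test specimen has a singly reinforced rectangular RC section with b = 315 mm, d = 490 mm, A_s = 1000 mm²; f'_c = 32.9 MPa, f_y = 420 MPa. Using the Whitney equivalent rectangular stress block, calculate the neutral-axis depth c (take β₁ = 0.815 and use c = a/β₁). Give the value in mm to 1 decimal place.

c ≈ 58.5 mm

T = A_s f_y = 1000 × 420 = 420000 N = 420 kN.
Setting C = 0.85 f'_c a b equal to T: a = 420000/(0.85 × 32.9 × 315) = 47.679 mm.
With β₁ = 0.815, c = a/β₁ = 47.679/0.815 = 58.5 mm.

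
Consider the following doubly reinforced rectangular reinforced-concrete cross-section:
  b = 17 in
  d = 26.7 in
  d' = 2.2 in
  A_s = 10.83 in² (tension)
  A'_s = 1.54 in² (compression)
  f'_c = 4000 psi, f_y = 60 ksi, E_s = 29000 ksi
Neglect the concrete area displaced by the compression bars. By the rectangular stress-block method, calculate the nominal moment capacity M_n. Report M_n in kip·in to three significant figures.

M_n ≈ 14500 kip·in

Assume both steels yield.
a = (A_s − A'_s) f_y/(0.85 f'_c b) = (10.83 − 1.54) × 60/(0.85 × 4 × 17) = 9.644 in.
c = a/β₁ = 9.644/0.85 = 11.346 in; ε'_s = 0.003(c − d')/c = 0.0024 ≥ ε_y = 0.0021, so the compression steel yields.
M_n = (A_s − A'_s) f_y (d − a/2) + A'_s f_y (d − d') = 557.4 × (26.7 − 4.822) + 92.4 × (26.7 − 2.2) = 12194.8 + 2263.8 = 14458.6 kip·in.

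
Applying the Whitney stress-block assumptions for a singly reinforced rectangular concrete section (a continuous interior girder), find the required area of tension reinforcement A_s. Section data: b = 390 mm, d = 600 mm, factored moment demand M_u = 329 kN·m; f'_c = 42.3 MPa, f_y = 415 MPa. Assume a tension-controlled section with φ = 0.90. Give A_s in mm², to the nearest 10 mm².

M_n = M_u/φ = 329/0.90 = 365.556 kN·m.
With M_n = 0.85 f'_c a b (d − a/2), solve the quadratic for a:
a = d − √(d² − 2M_n/(0.85 f'_c b)) = 600 − √(600² − 2 × 365.556×10⁶/(0.85 × 42.3 × 390)) = 45.15 mm.
A_s = 0.85 f'_c a b / f_y = 0.85 × 42.3 × 45.15 × 390 / 415 = 1525.6 mm².

A_s ≈ 1530 mm²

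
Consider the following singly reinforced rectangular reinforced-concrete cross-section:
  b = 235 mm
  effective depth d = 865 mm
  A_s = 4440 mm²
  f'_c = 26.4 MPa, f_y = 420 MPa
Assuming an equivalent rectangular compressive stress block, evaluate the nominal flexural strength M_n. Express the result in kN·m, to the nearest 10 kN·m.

T = A_s f_y = 4440 × 420 = 1864800 N = 1864.8 kN.
From C = T: a = T/(0.85 f'_c b) = 1864800/(0.85 × 26.4 × 235) = 353.62 mm.
M_n = T(d − a/2) = 1864.8 kN × (865 − 176.81) mm = 1283.34 kN·m.

M_n ≈ 1280 kN·m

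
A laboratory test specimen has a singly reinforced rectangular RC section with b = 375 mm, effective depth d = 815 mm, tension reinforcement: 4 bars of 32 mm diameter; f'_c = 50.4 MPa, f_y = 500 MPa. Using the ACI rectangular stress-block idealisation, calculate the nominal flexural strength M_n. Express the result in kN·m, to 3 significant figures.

A_s = 4 × 804 = 3216 mm².
T = A_s f_y = 3216 × 500 = 1608000 N = 1608 kN.
From C = T: a = T/(0.85 f'_c b) = 1608000/(0.85 × 50.4 × 375) = 100.09 mm.
M_n = T(d − a/2) = 1608 kN × (815 − 50.045) mm = 1230.05 kN·m.

M_n ≈ 1230 kN·m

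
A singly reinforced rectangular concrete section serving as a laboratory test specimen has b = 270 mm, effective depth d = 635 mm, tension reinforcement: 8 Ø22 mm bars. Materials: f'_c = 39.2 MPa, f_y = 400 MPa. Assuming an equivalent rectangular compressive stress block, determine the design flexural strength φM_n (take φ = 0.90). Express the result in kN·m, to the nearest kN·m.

φM_n ≈ 621 kN·m

A_s = 8 × 380 = 3040 mm².
T = A_s f_y = 3040 × 400 = 1216000 N = 1216 kN.
From C = T: a = T/(0.85 f'_c b) = 1216000/(0.85 × 39.2 × 270) = 135.17 mm.
M_n = T(d − a/2) = 1216 kN × (635 − 67.585) mm = 689.98 kN·m.
φM_n = 0.90 × 689.98 = 620.98 kN·m.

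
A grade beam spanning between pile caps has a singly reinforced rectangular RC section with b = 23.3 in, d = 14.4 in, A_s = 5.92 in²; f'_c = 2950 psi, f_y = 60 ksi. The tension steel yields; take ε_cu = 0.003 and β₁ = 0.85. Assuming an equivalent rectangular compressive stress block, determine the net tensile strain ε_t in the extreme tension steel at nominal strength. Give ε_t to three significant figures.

ε_t ≈ 0.00304

a = A_s f_y/(0.85 f'_c b) = 6.080 in.
β₁ = 0.85, so c = a/β₁ = 6.080/0.85 = 7.153 in.
From the linear strain diagram with ε_cu = 0.003: ε_t = 0.003 (d − c)/c = 0.003 × (14.4 − 7.153)/7.153 = 0.00304.
ε_t < 0.004 — the section is over-reinforced for flexure under ACI limits.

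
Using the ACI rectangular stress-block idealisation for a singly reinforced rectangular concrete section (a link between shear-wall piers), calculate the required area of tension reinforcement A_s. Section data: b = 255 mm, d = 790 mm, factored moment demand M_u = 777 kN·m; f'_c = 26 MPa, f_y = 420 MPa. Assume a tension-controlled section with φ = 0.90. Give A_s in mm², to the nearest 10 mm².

M_n = M_u/φ = 777/0.90 = 863.333 kN·m.
With M_n = 0.85 f'_c a b (d − a/2), solve the quadratic for a:
a = d − √(d² − 2M_n/(0.85 f'_c b)) = 790 − √(790² − 2 × 863.333×10⁶/(0.85 × 26 × 255)) = 226.34 mm.
A_s = 0.85 f'_c a b / f_y = 0.85 × 26 × 226.34 × 255 / 420 = 3037.0 mm².

A_s ≈ 3040 mm²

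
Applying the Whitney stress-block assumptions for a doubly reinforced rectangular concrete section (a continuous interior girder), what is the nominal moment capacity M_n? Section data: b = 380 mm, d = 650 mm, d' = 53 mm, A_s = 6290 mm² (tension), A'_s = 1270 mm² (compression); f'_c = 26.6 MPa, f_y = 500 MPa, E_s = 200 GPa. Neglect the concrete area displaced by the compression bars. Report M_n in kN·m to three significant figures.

M_n ≈ 1640 kN·m

Assume both tension and compression steel yield.
Net tension couple steel: A_s − A'_s = 5020 mm².
a = (A_s − A'_s) f_y / (0.85 f'_c b) = 2510000/(0.85 × 26.6 × 380) = 292.14 mm.
c = a/β₁ = 292.14/0.85 = 343.69 mm; ε'_s = 0.003(c − d')/c = 0.0025 ≥ f_y/E_s = 0.0025, so compression steel does yield.
M_n = (A_s − A'_s) f_y (d − a/2) + A'_s f_y (d − d') = [2510000 × (650 − 146.07) + 635000 × (650 − 53)] × 10⁻⁶ = 1264.86 + 379.10 = 1643.96 kN·m.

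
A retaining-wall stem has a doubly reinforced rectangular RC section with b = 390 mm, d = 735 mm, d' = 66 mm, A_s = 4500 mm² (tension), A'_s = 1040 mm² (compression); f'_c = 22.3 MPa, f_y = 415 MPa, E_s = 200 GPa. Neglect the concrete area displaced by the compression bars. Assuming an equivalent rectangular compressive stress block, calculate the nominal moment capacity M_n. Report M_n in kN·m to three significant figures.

Assume both tension and compression steel yield.
Net tension couple steel: A_s − A'_s = 3460 mm².
a = (A_s − A'_s) f_y / (0.85 f'_c b) = 1435900/(0.85 × 22.3 × 390) = 194.24 mm.
c = a/β₁ = 194.24/0.85 = 228.52 mm; ε'_s = 0.003(c − d')/c = 0.0021 ≥ f_y/E_s = 0.0021, so compression steel does yield.
M_n = (A_s − A'_s) f_y (d − a/2) + A'_s f_y (d − d') = [1435900 × (735 − 97.12) + 431600 × (735 − 66)] × 10⁻⁶ = 915.93 + 288.74 = 1204.67 kN·m.

M_n ≈ 1200 kN·m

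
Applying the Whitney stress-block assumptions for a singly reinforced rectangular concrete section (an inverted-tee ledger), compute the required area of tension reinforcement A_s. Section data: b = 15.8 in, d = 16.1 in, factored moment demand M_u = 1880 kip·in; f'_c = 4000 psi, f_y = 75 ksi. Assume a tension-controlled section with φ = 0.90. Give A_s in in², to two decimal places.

M_n = M_u/φ = 1880/0.90 = 2088.89 kip·in.
From M_n = 0.85 f'_c a b (d − a/2):
a = d − √(d² − 2M_n/(0.85 f'_c b)) = 16.1 − √(16.1² − 2 × 2088.89/(0.85 × 4 × 15.8)) = 2.630 in.
A_s = 0.85 f'_c a b / f_y = 0.85 × 4 × 2.630 × 15.8 / 75 = 1.884 in².

A_s ≈ 1.88 in²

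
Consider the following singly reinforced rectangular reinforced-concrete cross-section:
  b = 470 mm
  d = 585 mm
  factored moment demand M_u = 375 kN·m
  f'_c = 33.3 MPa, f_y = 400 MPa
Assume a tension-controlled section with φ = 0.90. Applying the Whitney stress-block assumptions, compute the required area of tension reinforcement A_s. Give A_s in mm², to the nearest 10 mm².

A_s ≈ 1870 mm²

M_n = M_u/φ = 375/0.90 = 416.667 kN·m.
With M_n = 0.85 f'_c a b (d − a/2), solve the quadratic for a:
a = d − √(d² − 2M_n/(0.85 f'_c b)) = 585 − √(585² − 2 × 416.667×10⁶/(0.85 × 33.3 × 470)) = 56.24 mm.
A_s = 0.85 f'_c a b / f_y = 0.85 × 33.3 × 56.24 × 470 / 400 = 1870.5 mm².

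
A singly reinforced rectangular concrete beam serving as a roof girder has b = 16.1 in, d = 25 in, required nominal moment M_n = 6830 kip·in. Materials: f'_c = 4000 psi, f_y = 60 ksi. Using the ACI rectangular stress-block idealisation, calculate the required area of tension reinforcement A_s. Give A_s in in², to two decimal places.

From M_n = 0.85 f'_c a b (d − a/2):
a = d − √(d² − 2M_n/(0.85 f'_c b)) = 25 − √(25² − 2 × 6830/(0.85 × 4 × 16.1)) = 5.623 in.
A_s = 0.85 f'_c a b / f_y = 0.85 × 4 × 5.623 × 16.1 / 60 = 5.130 in².

A_s ≈ 5.13 in²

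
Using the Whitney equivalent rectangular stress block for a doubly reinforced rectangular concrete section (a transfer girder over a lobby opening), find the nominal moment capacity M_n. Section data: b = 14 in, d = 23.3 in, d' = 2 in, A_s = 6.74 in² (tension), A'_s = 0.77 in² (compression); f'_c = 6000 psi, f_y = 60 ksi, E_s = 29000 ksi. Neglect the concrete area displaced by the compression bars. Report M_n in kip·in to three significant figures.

M_n ≈ 8430 kip·in

Assume both steels yield.
a = (A_s − A'_s) f_y/(0.85 f'_c b) = (6.74 − 0.77) × 60/(0.85 × 6 × 14) = 5.017 in.
c = a/β₁ = 5.017/0.75 = 6.689 in; ε'_s = 0.003(c − d')/c = 0.0021 ≥ ε_y = 0.0021, so the compression steel yields.
M_n = (A_s − A'_s) f_y (d − a/2) + A'_s f_y (d − d') = 358.2 × (23.3 − 2.5085) + 46.2 × (23.3 − 2) = 7447.5 + 984.1 = 8431.6 kip·in.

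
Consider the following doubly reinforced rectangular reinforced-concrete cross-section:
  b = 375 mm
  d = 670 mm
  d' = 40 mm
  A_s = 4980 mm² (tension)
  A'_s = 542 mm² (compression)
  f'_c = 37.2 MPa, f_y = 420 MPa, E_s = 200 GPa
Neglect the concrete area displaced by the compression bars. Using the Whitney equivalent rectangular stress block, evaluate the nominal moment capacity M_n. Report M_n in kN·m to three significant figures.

Assume both tension and compression steel yield.
Net tension couple steel: A_s − A'_s = 4438 mm².
a = (A_s − A'_s) f_y / (0.85 f'_c b) = 1863960/(0.85 × 37.2 × 375) = 157.20 mm.
c = a/β₁ = 157.20/0.784 = 200.51 mm; ε'_s = 0.003(c − d')/c = 0.0024 ≥ f_y/E_s = 0.0021, so compression steel does yield.
M_n = (A_s − A'_s) f_y (d − a/2) + A'_s f_y (d − d') = [1863960 × (670 − 78.6) + 227640 × (670 − 40)] × 10⁻⁶ = 1102.35 + 143.41 = 1245.76 kN·m.

M_n ≈ 1250 kN·m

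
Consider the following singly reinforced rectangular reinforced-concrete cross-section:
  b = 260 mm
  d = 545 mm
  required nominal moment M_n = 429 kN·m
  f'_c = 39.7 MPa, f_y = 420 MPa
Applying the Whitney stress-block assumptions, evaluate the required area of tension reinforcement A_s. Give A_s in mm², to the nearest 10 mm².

A_s ≈ 2060 mm²

With M_n = 0.85 f'_c a b (d − a/2), solve the quadratic for a:
a = d − √(d² − 2M_n/(0.85 f'_c b)) = 545 − √(545² − 2 × 429×10⁶/(0.85 × 39.7 × 260)) = 98.65 mm.
A_s = 0.85 f'_c a b / f_y = 0.85 × 39.7 × 98.65 × 260 / 420 = 2060.8 mm².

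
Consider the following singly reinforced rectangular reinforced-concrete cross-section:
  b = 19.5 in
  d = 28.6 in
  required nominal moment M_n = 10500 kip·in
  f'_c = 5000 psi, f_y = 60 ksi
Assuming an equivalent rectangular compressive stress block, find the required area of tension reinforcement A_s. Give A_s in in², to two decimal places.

A_s ≈ 6.68 in²

From M_n = 0.85 f'_c a b (d − a/2):
a = d − √(d² − 2M_n/(0.85 f'_c b)) = 28.6 − √(28.6² − 2 × 10500/(0.85 × 5 × 19.5)) = 4.839 in.
A_s = 0.85 f'_c a b / f_y = 0.85 × 5 × 4.839 × 19.5 / 60 = 6.684 in².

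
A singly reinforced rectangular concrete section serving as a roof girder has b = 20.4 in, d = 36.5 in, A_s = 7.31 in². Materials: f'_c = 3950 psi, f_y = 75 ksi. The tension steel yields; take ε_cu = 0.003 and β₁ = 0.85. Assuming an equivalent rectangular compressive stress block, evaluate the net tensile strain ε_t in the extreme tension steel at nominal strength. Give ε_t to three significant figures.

ε_t ≈ 0.00863

a = A_s f_y/(0.85 f'_c b) = 8.004 in.
β₁ = 0.85, so c = a/β₁ = 8.004/0.85 = 9.416 in.
From the linear strain diagram with ε_cu = 0.003: ε_t = 0.003 (d − c)/c = 0.003 × (36.5 − 9.416)/9.416 = 0.00863.
Since ε_t ≥ 0.005, the section is tension-controlled.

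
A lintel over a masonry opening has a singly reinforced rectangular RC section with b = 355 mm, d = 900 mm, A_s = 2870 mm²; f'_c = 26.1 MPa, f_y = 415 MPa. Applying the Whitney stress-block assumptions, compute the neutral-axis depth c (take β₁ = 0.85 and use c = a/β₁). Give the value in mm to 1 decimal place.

T = A_s f_y = 2870 × 415 = 1191050 N = 1191.05 kN.
Setting C = 0.85 f'_c a b equal to T: a = 1191050/(0.85 × 26.1 × 355) = 151.231 mm.
With β₁ = 0.85, c = a/β₁ = 151.231/0.85 = 177.9 mm.

c ≈ 177.9 mm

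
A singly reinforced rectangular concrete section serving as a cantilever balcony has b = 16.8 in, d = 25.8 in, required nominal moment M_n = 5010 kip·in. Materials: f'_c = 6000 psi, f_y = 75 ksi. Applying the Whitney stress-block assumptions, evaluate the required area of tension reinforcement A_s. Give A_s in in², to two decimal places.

A_s ≈ 2.71 in²

From M_n = 0.85 f'_c a b (d − a/2):
a = d − √(d² − 2M_n/(0.85 f'_c b)) = 25.8 − √(25.8² − 2 × 5010/(0.85 × 6 × 16.8)) = 2.376 in.
A_s = 0.85 f'_c a b / f_y = 0.85 × 6 × 2.376 × 16.8 / 75 = 2.714 in².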